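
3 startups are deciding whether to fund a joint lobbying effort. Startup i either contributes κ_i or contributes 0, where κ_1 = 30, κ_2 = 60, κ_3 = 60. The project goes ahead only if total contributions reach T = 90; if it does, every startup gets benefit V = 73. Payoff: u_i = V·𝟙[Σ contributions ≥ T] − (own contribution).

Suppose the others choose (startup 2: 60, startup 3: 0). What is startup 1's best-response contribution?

30

Others' total = 60. Contributing 30 brings total to 90 ≥ 90: gain V − κ_1 = 43.
Best response: 30.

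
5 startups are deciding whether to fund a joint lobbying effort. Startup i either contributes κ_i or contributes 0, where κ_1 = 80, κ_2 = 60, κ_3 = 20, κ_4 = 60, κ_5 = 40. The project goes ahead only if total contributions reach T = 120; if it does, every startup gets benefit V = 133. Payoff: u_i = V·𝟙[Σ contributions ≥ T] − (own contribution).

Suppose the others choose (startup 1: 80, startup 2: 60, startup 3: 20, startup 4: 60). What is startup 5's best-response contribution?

Others' total = 220 ≥ 120; contributing adds cost 40 for no extra benefit.
Best response: 0.

0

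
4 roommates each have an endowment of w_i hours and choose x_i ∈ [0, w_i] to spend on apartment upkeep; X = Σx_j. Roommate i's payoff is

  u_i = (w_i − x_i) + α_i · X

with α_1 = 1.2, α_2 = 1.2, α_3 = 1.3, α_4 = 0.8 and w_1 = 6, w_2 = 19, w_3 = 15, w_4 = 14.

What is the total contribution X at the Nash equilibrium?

40

∂u_i/∂x_i = α_i − 1, so roommate i contributes w_i if α_i > 1, else 0.
α_i > 1 for i ∈ {1, 2, 3}; NE contributions (6, 19, 15, 0), X = 40.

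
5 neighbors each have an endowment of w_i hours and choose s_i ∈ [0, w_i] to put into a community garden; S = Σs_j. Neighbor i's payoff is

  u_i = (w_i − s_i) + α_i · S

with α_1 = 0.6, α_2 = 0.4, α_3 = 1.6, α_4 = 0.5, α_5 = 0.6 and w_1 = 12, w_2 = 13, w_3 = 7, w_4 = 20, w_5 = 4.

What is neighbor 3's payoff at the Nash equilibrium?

∂u_i/∂s_i = α_i − 1, so neighbor i contributes w_i if α_i > 1, else 0.
α_i > 1 for i ∈ {3}; NE contributions (0, 0, 7, 0, 0), S = 7.
u_3 = (7 − 7) + 1.6·7 = 11.2.

11.2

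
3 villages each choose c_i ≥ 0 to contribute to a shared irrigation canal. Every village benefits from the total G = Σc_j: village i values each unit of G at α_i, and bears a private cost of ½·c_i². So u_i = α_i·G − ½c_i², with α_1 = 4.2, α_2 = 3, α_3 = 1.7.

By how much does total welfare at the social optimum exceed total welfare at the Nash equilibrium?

Village i's FOC: ∂u_i/∂c_i = α_i − c_i = 0, so c_i* = α_i.
NE contributions = (4.2, 3, 1.7); G = 8.9.
W^NE = (Σα)·G − ½Σα_i² = 8.9² − ½·29.53 = 64.445.
Planner sets c_i = Σα_j = 8.9 for every i, so G^SO = 3·8.9 = 26.7.
W^SO = (Σα)·G^SO − ½·3·(Σα)² = (3/2)·8.9² = 118.815.
Deadweight loss = W^SO − W^NE = 54.37.

54.37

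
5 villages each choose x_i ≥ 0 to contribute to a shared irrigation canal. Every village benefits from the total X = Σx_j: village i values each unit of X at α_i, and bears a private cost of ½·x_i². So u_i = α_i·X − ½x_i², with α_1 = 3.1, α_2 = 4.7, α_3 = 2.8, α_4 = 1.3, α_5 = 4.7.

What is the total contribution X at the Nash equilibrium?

Village i's FOC: ∂u_i/∂x_i = α_i − x_i = 0, so x_i* = α_i.
NE contributions = (3.1, 4.7, 2.8, 1.3, 4.7); X = 16.6.

16.6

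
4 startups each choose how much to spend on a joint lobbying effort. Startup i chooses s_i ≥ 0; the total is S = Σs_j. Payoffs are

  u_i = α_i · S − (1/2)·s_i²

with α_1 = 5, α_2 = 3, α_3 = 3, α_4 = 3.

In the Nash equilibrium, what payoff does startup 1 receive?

57.5

Startup i's FOC: ∂u_i/∂s_i = α_i − s_i = 0, so s_i* = α_i.
NE contributions = (5, 3, 3, 3); S = 14.
u_1 = α_1·S − ½·(s_1)² = 5·14 − ½·5² = 57.5.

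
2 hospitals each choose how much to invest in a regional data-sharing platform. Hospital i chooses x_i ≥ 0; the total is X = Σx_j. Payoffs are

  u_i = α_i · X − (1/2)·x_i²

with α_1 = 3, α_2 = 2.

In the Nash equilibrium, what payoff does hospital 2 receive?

8

Hospital i's FOC: ∂u_i/∂x_i = α_i − x_i = 0, so x_i* = α_i.
NE contributions = (3, 2); X = 5.
u_2 = α_2·X − ½·(x_2)² = 2·5 − ½·2² = 8.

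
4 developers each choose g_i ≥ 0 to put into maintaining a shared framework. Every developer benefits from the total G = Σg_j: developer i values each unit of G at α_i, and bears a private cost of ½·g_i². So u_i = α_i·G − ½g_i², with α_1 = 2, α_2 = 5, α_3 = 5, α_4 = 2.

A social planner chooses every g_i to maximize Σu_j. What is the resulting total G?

56

Planner FOC: ∂(Σu_j)/∂g_i = (Σα_j) − g_i = 0, so g_i^SO = Σα_j = 14 for every i; G^SO = 56.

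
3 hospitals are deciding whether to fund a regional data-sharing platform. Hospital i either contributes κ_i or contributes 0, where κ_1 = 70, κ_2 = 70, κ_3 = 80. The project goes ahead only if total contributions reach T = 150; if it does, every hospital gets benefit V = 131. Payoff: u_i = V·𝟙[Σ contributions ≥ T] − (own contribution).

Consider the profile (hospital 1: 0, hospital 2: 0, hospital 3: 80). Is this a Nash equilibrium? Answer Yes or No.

Total = 80 < 150: not provided.
Hospital 1 (pledges 0, payoff 0): pledging 70 → total 150, payoff 61. Profitable deviation.

No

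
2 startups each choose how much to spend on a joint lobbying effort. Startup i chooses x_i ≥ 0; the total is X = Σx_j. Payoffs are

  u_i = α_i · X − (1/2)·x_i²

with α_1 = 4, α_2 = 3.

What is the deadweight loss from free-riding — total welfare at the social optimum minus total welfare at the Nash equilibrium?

12.5

Startup i's FOC: ∂u_i/∂x_i = α_i − x_i = 0, so x_i* = α_i.
NE contributions = (4, 3); X = 7.
W^NE = (Σα)·X − ½Σα_i² = 7² − ½·25 = 36.5.
Planner sets x_i = Σα_j = 7 for every i, so X^SO = 2·7 = 14.
W^SO = (Σα)·X^SO − ½·2·(Σα)² = (2/2)·7² = 49.
Deadweight loss = W^SO − W^NE = 12.5.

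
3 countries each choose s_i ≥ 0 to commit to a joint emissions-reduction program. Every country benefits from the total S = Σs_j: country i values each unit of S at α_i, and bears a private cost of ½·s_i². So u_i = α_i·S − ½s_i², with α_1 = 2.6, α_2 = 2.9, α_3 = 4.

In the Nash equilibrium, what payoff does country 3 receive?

30

Country i's FOC: ∂u_i/∂s_i = α_i − s_i = 0, so s_i* = α_i.
NE contributions = (2.6, 2.9, 4); S = 9.5.
u_3 = α_3·S − ½·(s_3)² = 4·9.5 − ½·4² = 30.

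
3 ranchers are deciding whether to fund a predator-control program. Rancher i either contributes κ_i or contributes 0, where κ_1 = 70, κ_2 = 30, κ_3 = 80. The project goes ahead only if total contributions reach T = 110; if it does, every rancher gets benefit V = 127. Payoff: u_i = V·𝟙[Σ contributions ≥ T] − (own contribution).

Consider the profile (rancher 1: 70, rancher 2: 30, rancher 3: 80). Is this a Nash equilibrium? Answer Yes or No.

No

Total = 180 ≥ 110: provided.
Rancher 1 (pledges 70, payoff 57): dropping to 0 → total 110, payoff 127. Profitable deviation.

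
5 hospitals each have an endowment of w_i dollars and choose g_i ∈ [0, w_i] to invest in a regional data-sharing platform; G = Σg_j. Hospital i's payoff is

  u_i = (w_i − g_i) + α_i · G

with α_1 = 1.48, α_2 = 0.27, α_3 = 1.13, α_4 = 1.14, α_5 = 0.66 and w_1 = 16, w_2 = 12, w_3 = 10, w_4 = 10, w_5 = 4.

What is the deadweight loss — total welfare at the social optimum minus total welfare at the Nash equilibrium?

58.88

∂u_i/∂g_i = α_i − 1, so hospital i contributes w_i if α_i > 1, else 0.
α_i > 1 for i ∈ {1, 3, 4}; NE contributions (16, 0, 10, 10, 0), G = 36.
W^NE = Σw_i − G^NE + (Σα_i)·G^NE = 52 + 3.68·36 = 184.48.
Planner: ∂(Σu_j)/∂g_i = Σα_j − 1 = 3.68 > 0, so everyone contributes w_i; G^SO = 52, W^SO = 52 + 3.68·52 = 243.36.
Deadweight loss = 58.88.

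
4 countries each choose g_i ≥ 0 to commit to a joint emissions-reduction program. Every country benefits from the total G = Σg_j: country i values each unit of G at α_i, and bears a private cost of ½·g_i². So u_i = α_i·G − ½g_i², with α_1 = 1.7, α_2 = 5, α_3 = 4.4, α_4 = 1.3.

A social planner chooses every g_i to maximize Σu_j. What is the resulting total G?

49.6

Planner FOC: ∂(Σu_j)/∂g_i = (Σα_j) − g_i = 0, so g_i^SO = Σα_j = 12.4 for every i; G^SO = 49.6.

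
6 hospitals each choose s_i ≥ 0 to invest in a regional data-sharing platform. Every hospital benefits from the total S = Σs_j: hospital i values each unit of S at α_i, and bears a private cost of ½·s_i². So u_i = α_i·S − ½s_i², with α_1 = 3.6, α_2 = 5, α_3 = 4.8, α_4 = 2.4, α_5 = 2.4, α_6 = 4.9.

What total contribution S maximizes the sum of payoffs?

Planner FOC: ∂(Σu_j)/∂s_i = (Σα_j) − s_i = 0, so s_i^SO = Σα_j = 23.1 for every i; S^SO = 138.6.

138.6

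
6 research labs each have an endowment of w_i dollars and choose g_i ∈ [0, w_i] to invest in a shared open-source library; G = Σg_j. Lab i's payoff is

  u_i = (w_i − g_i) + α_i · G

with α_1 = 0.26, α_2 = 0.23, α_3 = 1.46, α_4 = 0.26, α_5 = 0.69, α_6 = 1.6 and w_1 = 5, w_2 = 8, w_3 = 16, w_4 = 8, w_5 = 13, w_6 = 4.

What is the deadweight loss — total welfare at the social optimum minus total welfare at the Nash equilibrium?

119

∂u_i/∂g_i = α_i − 1, so lab i contributes w_i if α_i > 1, else 0.
α_i > 1 for i ∈ {3, 6}; NE contributions (0, 0, 16, 0, 0, 4), G = 20.
W^NE = Σw_i − G^NE + (Σα_i)·G^NE = 54 + 3.5·20 = 124.
Planner: ∂(Σu_j)/∂g_i = Σα_j − 1 = 3.5 > 0, so everyone contributes w_i; G^SO = 54, W^SO = 54 + 3.5·54 = 243.
Deadweight loss = 119.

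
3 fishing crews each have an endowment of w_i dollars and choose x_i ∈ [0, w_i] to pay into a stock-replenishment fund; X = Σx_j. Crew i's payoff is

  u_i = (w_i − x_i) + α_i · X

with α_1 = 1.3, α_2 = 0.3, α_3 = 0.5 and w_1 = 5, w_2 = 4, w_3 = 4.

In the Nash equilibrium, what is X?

∂u_i/∂x_i = α_i − 1, so crew i contributes w_i if α_i > 1, else 0.
α_i > 1 for i ∈ {1}; NE contributions (5, 0, 0), X = 5.

5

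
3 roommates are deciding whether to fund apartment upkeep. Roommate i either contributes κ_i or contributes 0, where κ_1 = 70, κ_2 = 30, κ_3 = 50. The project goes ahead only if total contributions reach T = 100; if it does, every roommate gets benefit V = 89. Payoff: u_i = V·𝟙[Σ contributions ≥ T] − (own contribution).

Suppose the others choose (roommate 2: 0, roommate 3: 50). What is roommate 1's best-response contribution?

70

Others' total = 50. Contributing 70 brings total to 120 ≥ 100: gain V − κ_1 = 19.
Best response: 70.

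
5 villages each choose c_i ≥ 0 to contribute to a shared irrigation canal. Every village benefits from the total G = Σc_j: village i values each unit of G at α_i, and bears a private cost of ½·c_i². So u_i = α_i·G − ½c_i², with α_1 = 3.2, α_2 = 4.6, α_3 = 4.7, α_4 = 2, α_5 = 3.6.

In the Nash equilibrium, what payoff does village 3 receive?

74.025

Village i's FOC: ∂u_i/∂c_i = α_i − c_i = 0, so c_i* = α_i.
NE contributions = (3.2, 4.6, 4.7, 2, 3.6); G = 18.1.
u_3 = α_3·G − ½·(c_3)² = 4.7·18.1 − ½·4.7² = 74.025.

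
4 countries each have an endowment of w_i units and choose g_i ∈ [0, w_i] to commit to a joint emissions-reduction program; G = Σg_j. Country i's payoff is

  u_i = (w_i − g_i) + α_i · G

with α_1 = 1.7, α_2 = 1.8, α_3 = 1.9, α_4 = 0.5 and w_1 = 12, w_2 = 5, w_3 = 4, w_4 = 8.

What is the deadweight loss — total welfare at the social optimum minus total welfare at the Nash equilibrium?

∂u_i/∂g_i = α_i − 1, so country i contributes w_i if α_i > 1, else 0.
α_i > 1 for i ∈ {1, 2, 3}; NE contributions (12, 5, 4, 0), G = 21.
W^NE = Σw_i − G^NE + (Σα_i)·G^NE = 29 + 4.9·21 = 131.9.
Planner: ∂(Σu_j)/∂g_i = Σα_j − 1 = 4.9 > 0, so everyone contributes w_i; G^SO = 29, W^SO = 29 + 4.9·29 = 171.1.
Deadweight loss = 39.2.

39.2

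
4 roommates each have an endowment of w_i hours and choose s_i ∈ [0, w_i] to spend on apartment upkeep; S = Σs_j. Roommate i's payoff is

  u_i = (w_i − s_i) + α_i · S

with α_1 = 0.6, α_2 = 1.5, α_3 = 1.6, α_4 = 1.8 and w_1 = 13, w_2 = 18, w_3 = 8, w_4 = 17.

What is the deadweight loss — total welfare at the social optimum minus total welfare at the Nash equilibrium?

58.5

∂u_i/∂s_i = α_i − 1, so roommate i contributes w_i if α_i > 1, else 0.
α_i > 1 for i ∈ {2, 3, 4}; NE contributions (0, 18, 8, 17), S = 43.
W^NE = Σw_i − S^NE + (Σα_i)·S^NE = 56 + 4.5·43 = 249.5.
Planner: ∂(Σu_j)/∂s_i = Σα_j − 1 = 4.5 > 0, so everyone contributes w_i; S^SO = 56, W^SO = 56 + 4.5·56 = 308.
Deadweight loss = 58.5.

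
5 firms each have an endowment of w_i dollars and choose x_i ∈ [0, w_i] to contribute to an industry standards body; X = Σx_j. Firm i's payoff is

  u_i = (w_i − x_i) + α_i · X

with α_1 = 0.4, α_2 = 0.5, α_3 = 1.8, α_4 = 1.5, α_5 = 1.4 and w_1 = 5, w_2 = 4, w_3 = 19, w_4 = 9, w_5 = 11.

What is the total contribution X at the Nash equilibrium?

∂u_i/∂x_i = α_i − 1, so firm i contributes w_i if α_i > 1, else 0.
α_i > 1 for i ∈ {3, 4, 5}; NE contributions (0, 0, 19, 9, 11), X = 39.

39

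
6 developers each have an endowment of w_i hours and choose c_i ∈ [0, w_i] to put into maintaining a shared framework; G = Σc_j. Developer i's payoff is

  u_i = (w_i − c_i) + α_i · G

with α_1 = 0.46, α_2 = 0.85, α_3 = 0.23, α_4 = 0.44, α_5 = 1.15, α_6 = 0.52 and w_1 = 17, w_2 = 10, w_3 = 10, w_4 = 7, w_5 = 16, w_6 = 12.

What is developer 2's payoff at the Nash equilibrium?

∂u_i/∂c_i = α_i − 1, so developer i contributes w_i if α_i > 1, else 0.
α_i > 1 for i ∈ {5}; NE contributions (0, 0, 0, 0, 16, 0), G = 16.
u_2 = (10 − 0) + 0.85·16 = 23.6.

23.6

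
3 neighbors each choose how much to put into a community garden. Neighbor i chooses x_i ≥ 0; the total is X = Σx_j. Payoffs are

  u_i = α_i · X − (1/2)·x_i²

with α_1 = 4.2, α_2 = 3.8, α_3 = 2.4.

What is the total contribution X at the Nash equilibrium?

Neighbor i's FOC: ∂u_i/∂x_i = α_i − x_i = 0, so x_i* = α_i.
NE contributions = (4.2, 3.8, 2.4); X = 10.4.

10.4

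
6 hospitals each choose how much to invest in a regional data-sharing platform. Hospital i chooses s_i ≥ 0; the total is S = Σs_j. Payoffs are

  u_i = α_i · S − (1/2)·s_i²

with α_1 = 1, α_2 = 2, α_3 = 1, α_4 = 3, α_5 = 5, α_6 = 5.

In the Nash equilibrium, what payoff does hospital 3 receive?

Hospital i's FOC: ∂u_i/∂s_i = α_i − s_i = 0, so s_i* = α_i.
NE contributions = (1, 2, 1, 3, 5, 5); S = 17.
u_3 = α_3·S − ½·(s_3)² = 1·17 − ½·1² = 16.5.

16.5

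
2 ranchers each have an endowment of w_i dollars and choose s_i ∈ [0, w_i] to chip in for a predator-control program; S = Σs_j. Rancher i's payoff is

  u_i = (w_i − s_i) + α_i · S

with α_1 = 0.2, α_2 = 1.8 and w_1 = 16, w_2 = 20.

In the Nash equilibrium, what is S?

20

∂u_i/∂s_i = α_i − 1, so rancher i contributes w_i if α_i > 1, else 0.
α_i > 1 for i ∈ {2}; NE contributions (0, 20), S = 20.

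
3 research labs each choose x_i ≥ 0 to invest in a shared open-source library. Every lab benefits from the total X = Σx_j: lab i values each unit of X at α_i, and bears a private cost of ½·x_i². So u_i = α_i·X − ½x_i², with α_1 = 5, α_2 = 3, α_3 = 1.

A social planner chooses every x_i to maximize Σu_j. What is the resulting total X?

Planner FOC: ∂(Σu_j)/∂x_i = (Σα_j) − x_i = 0, so x_i^SO = Σα_j = 9 for every i; X^SO = 27.

27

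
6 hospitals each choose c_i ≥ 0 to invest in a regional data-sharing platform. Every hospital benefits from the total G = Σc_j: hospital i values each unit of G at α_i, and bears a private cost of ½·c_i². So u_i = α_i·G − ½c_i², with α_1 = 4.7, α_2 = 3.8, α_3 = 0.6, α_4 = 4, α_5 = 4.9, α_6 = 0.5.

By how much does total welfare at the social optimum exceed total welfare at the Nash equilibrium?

Hospital i's FOC: ∂u_i/∂c_i = α_i − c_i = 0, so c_i* = α_i.
NE contributions = (4.7, 3.8, 0.6, 4, 4.9, 0.5); G = 18.5.
W^NE = (Σα)·G − ½Σα_i² = 18.5² − ½·77.15 = 303.675.
Planner sets c_i = Σα_j = 18.5 for every i, so G^SO = 6·18.5 = 111.
W^SO = (Σα)·G^SO − ½·6·(Σα)² = (6/2)·18.5² = 1026.75.
Deadweight loss = W^SO − W^NE = 723.075.

723.075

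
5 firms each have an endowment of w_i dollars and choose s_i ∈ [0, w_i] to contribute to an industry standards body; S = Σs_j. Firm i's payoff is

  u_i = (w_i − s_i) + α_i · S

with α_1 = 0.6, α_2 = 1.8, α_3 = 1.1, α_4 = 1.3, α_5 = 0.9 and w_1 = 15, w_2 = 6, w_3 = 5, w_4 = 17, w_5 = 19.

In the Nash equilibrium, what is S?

28

∂u_i/∂s_i = α_i − 1, so firm i contributes w_i if α_i > 1, else 0.
α_i > 1 for i ∈ {2, 3, 4}; NE contributions (0, 6, 5, 17, 0), S = 28.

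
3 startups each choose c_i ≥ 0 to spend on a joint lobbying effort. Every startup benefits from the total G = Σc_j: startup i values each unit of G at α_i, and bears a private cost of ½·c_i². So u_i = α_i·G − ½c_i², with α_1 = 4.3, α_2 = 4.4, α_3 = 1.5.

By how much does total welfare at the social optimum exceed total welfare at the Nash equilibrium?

Startup i's FOC: ∂u_i/∂c_i = α_i − c_i = 0, so c_i* = α_i.
NE contributions = (4.3, 4.4, 1.5); G = 10.2.
W^NE = (Σα)·G − ½Σα_i² = 10.2² − ½·40.1 = 83.99.
Planner sets c_i = Σα_j = 10.2 for every i, so G^SO = 3·10.2 = 30.6.
W^SO = (Σα)·G^SO − ½·3·(Σα)² = (3/2)·10.2² = 156.06.
Deadweight loss = W^SO − W^NE = 72.07.

72.07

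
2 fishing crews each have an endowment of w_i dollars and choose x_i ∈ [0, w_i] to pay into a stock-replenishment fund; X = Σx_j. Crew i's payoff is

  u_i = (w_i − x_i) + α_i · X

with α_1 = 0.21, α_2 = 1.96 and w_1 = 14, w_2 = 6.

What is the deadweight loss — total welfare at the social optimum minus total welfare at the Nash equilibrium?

∂u_i/∂x_i = α_i − 1, so crew i contributes w_i if α_i > 1, else 0.
α_i > 1 for i ∈ {2}; NE contributions (0, 6), X = 6.
W^NE = Σw_i − X^NE + (Σα_i)·X^NE = 20 + 1.17·6 = 27.02.
Planner: ∂(Σu_j)/∂x_i = Σα_j − 1 = 1.17 > 0, so everyone contributes w_i; X^SO = 20, W^SO = 20 + 1.17·20 = 43.4.
Deadweight loss = 16.38.

16.38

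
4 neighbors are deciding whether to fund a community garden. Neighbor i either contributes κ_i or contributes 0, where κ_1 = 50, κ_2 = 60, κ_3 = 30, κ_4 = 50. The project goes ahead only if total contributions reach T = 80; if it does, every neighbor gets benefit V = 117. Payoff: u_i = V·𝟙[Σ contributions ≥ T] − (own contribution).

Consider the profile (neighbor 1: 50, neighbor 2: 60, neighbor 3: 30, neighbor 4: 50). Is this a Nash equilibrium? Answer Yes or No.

Total = 190 ≥ 80: provided.
Neighbor 1 (pledges 50, payoff 67): dropping to 0 → total 140, payoff 117. Profitable deviation.

No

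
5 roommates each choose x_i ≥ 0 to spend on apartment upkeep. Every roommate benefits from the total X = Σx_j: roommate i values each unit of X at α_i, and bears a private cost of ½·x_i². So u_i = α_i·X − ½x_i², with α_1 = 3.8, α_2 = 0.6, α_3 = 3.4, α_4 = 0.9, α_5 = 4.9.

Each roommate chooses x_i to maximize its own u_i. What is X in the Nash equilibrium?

Roommate i's FOC: ∂u_i/∂x_i = α_i − x_i = 0, so x_i* = α_i.
NE contributions = (3.8, 0.6, 3.4, 0.9, 4.9); X = 13.6.

13.6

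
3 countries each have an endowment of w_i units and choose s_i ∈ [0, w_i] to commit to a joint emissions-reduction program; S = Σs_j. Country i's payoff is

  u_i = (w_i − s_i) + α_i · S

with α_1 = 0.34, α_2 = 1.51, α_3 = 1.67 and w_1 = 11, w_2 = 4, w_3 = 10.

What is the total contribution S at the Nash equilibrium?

14

∂u_i/∂s_i = α_i − 1, so country i contributes w_i if α_i > 1, else 0.
α_i > 1 for i ∈ {2, 3}; NE contributions (0, 4, 10), S = 14.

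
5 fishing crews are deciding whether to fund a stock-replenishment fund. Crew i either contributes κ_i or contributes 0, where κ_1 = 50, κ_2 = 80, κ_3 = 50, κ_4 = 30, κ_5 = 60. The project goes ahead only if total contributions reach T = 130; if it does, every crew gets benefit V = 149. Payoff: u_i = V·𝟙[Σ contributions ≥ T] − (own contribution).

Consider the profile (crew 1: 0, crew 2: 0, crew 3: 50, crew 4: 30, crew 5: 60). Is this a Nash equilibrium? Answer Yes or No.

Yes

Total = 140 ≥ 130: provided.
Crew 1 (pledges 0, payoff 149): pledging 50 → total 190, payoff 99. No gain.
Crew 2 (pledges 0, payoff 149): pledging 80 → total 220, payoff 69. No gain.
Crew 3 (pledges 50, payoff 99): dropping to 0 → total 90, payoff 0. No gain.
Crew 4 (pledges 30, payoff 119): dropping to 0 → total 110, payoff 0. No gain.
Crew 5 (pledges 60, payoff 89): dropping to 0 → total 80, payoff 0. No gain.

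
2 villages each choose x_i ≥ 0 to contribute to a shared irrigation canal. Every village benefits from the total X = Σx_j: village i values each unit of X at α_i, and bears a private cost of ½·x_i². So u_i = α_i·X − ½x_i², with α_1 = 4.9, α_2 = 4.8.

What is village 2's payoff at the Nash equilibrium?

35.04

Village i's FOC: ∂u_i/∂x_i = α_i − x_i = 0, so x_i* = α_i.
NE contributions = (4.9, 4.8); X = 9.7.
u_2 = α_2·X − ½·(x_2)² = 4.8·9.7 − ½·4.8² = 35.04.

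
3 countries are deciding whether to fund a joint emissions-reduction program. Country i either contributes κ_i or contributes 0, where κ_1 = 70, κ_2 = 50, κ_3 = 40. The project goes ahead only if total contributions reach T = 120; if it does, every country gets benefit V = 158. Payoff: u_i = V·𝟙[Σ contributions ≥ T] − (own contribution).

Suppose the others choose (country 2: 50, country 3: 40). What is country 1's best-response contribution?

Others' total = 90. Contributing 70 brings total to 160 ≥ 120: gain V − κ_1 = 88.
Best response: 70.

70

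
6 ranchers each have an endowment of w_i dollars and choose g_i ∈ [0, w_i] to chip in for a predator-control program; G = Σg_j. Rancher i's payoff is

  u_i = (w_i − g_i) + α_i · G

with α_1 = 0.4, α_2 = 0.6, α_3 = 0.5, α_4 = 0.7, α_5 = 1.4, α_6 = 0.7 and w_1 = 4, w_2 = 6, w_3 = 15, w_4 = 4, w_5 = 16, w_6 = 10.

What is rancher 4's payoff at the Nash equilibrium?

15.2

∂u_i/∂g_i = α_i − 1, so rancher i contributes w_i if α_i > 1, else 0.
α_i > 1 for i ∈ {5}; NE contributions (0, 0, 0, 0, 16, 0), G = 16.
u_4 = (4 − 0) + 0.7·16 = 15.2.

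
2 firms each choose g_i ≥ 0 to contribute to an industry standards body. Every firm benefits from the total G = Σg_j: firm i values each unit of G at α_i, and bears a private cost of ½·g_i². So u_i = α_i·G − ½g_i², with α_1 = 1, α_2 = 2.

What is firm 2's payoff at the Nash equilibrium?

4

Firm i's FOC: ∂u_i/∂g_i = α_i − g_i = 0, so g_i* = α_i.
NE contributions = (1, 2); G = 3.
u_2 = α_2·G − ½·(g_2)² = 2·3 − ½·2² = 4.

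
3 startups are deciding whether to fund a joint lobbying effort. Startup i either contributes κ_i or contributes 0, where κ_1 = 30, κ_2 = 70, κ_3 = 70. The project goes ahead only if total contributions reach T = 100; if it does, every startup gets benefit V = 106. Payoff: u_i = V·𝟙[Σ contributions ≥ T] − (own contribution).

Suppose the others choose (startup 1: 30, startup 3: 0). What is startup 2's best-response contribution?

Others' total = 30. Contributing 70 brings total to 100 ≥ 100: gain V − κ_2 = 36.
Best response: 70.

70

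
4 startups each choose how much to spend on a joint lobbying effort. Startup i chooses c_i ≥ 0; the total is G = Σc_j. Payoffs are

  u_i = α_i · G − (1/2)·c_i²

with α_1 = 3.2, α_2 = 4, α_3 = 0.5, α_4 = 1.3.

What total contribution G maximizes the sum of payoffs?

36

Planner FOC: ∂(Σu_j)/∂c_i = (Σα_j) − c_i = 0, so c_i^SO = Σα_j = 9 for every i; G^SO = 36.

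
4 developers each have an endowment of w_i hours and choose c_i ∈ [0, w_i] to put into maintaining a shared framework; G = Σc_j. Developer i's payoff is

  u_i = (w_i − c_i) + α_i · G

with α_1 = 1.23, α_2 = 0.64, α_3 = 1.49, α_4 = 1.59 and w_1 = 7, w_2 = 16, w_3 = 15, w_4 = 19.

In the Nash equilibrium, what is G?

41

∂u_i/∂c_i = α_i − 1, so developer i contributes w_i if α_i > 1, else 0.
α_i > 1 for i ∈ {1, 3, 4}; NE contributions (7, 0, 15, 19), G = 41.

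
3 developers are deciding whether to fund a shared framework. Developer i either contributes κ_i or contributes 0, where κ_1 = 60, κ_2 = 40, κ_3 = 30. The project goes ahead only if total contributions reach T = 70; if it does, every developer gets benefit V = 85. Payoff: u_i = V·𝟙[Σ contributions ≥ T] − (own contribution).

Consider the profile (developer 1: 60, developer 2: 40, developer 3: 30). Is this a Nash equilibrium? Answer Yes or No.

Total = 130 ≥ 70: provided.
Developer 1 (pledges 60, payoff 25): dropping to 0 → total 70, payoff 85. Profitable deviation.

No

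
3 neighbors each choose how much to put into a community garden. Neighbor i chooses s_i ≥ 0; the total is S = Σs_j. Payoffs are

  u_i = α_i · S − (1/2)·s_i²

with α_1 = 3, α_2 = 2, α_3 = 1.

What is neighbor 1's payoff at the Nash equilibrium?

Neighbor i's FOC: ∂u_i/∂s_i = α_i − s_i = 0, so s_i* = α_i.
NE contributions = (3, 2, 1); S = 6.
u_1 = α_1·S − ½·(s_1)² = 3·6 − ½·3² = 13.5.

13.5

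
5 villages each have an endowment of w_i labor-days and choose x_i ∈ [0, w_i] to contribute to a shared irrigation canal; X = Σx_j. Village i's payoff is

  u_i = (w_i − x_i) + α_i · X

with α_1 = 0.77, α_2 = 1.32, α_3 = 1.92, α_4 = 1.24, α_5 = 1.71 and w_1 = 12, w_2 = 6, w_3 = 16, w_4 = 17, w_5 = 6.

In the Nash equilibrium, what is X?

45

∂u_i/∂x_i = α_i − 1, so village i contributes w_i if α_i > 1, else 0.
α_i > 1 for i ∈ {2, 3, 4, 5}; NE contributions (0, 6, 16, 17, 6), X = 45.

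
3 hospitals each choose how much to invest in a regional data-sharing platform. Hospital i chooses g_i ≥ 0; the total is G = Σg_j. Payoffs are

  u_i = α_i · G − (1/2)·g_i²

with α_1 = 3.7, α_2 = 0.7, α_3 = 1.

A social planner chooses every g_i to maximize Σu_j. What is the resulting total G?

Planner FOC: ∂(Σu_j)/∂g_i = (Σα_j) − g_i = 0, so g_i^SO = Σα_j = 5.4 for every i; G^SO = 16.2.

16.2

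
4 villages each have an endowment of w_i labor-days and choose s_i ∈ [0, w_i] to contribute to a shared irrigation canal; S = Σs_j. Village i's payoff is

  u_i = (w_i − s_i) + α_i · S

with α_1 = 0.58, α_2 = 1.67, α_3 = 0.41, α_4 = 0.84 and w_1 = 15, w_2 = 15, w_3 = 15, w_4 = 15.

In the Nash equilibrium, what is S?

15

∂u_i/∂s_i = α_i − 1, so village i contributes w_i if α_i > 1, else 0.
α_i > 1 for i ∈ {2}; NE contributions (0, 15, 0, 0), S = 15.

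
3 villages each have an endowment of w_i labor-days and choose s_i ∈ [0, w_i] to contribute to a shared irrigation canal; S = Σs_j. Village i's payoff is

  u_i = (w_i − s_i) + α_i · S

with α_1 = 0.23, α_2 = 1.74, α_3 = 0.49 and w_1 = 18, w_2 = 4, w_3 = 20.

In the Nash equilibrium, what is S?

∂u_i/∂s_i = α_i − 1, so village i contributes w_i if α_i > 1, else 0.
α_i > 1 for i ∈ {2}; NE contributions (0, 4, 0), S = 4.

4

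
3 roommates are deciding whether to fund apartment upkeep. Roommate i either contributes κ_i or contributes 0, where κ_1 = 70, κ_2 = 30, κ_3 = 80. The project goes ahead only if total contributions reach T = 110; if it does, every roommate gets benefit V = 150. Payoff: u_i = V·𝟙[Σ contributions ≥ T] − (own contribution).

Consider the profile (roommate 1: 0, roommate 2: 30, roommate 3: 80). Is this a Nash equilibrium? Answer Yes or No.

Total = 110 ≥ 110: provided.
Roommate 1 (pledges 0, payoff 150): pledging 70 → total 180, payoff 80. No gain.
Roommate 2 (pledges 30, payoff 120): dropping to 0 → total 80, payoff 0. No gain.
Roommate 3 (pledges 80, payoff 70): dropping to 0 → total 30, payoff 0. No gain.

Yes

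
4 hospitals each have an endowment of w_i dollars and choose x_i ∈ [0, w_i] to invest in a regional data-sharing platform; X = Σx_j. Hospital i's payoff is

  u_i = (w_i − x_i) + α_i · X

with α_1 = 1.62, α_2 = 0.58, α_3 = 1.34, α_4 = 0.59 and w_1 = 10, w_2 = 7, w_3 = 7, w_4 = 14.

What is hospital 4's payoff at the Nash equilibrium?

24.03

∂u_i/∂x_i = α_i − 1, so hospital i contributes w_i if α_i > 1, else 0.
α_i > 1 for i ∈ {1, 3}; NE contributions (10, 0, 7, 0), X = 17.
u_4 = (14 − 0) + 0.59·17 = 24.03.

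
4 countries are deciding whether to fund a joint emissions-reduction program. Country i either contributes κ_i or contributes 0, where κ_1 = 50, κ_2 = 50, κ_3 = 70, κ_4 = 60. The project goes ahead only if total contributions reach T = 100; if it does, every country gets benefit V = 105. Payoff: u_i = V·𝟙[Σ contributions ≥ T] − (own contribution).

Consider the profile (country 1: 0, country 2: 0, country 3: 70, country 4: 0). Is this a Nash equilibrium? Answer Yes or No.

No

Total = 70 < 100: not provided.
Country 1 (pledges 0, payoff 0): pledging 50 → total 120, payoff 55. Profitable deviation.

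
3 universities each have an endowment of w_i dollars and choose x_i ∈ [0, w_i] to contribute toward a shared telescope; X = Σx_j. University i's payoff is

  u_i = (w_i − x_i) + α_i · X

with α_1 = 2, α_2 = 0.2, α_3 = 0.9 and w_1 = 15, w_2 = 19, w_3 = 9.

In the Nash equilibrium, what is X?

∂u_i/∂x_i = α_i − 1, so university i contributes w_i if α_i > 1, else 0.
α_i > 1 for i ∈ {1}; NE contributions (15, 0, 0), X = 15.

15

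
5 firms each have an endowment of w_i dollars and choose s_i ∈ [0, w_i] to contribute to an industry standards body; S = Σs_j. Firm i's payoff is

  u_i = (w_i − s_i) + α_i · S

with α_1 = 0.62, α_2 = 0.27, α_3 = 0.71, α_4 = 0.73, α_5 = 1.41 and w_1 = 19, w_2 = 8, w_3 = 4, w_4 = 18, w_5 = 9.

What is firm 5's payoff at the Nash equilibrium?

12.69

∂u_i/∂s_i = α_i − 1, so firm i contributes w_i if α_i > 1, else 0.
α_i > 1 for i ∈ {5}; NE contributions (0, 0, 0, 0, 9), S = 9.
u_5 = (9 − 9) + 1.41·9 = 12.69.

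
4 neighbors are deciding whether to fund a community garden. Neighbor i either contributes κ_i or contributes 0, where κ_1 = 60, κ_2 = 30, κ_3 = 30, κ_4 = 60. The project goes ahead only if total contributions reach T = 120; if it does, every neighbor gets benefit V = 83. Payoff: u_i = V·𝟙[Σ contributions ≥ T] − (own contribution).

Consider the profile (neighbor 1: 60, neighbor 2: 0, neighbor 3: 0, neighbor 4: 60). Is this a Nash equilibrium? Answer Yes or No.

Total = 120 ≥ 120: provided.
Neighbor 1 (pledges 60, payoff 23): dropping to 0 → total 60, payoff 0. No gain.
Neighbor 2 (pledges 0, payoff 83): pledging 30 → total 150, payoff 53. No gain.
Neighbor 3 (pledges 0, payoff 83): pledging 30 → total 150, payoff 53. No gain.
Neighbor 4 (pledges 60, payoff 23): dropping to 0 → total 60, payoff 0. No gain.

Yes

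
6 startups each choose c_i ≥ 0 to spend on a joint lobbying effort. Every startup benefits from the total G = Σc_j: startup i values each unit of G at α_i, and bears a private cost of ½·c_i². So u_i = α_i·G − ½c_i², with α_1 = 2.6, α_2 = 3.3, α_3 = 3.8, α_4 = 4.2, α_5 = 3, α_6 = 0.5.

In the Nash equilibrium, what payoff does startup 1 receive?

41.86

Startup i's FOC: ∂u_i/∂c_i = α_i − c_i = 0, so c_i* = α_i.
NE contributions = (2.6, 3.3, 3.8, 4.2, 3, 0.5); G = 17.4.
u_1 = α_1·G − ½·(c_1)² = 2.6·17.4 − ½·2.6² = 41.86.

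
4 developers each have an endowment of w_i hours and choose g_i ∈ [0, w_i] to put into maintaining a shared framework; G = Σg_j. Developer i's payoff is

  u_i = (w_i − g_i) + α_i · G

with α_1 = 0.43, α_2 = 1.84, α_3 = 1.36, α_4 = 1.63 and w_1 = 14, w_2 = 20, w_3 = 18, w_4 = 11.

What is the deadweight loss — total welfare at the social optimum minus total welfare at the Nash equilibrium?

∂u_i/∂g_i = α_i − 1, so developer i contributes w_i if α_i > 1, else 0.
α_i > 1 for i ∈ {2, 3, 4}; NE contributions (0, 20, 18, 11), G = 49.
W^NE = Σw_i − G^NE + (Σα_i)·G^NE = 63 + 4.26·49 = 271.74.
Planner: ∂(Σu_j)/∂g_i = Σα_j − 1 = 4.26 > 0, so everyone contributes w_i; G^SO = 63, W^SO = 63 + 4.26·63 = 331.38.
Deadweight loss = 59.64.

59.64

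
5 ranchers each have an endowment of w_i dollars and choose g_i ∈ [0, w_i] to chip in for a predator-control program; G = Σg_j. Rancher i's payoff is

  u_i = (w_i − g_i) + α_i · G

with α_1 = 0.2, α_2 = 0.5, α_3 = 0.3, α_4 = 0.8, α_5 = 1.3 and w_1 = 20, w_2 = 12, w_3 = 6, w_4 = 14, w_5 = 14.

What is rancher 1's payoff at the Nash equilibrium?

∂u_i/∂g_i = α_i − 1, so rancher i contributes w_i if α_i > 1, else 0.
α_i > 1 for i ∈ {5}; NE contributions (0, 0, 0, 0, 14), G = 14.
u_1 = (20 − 0) + 0.2·14 = 22.8.

22.8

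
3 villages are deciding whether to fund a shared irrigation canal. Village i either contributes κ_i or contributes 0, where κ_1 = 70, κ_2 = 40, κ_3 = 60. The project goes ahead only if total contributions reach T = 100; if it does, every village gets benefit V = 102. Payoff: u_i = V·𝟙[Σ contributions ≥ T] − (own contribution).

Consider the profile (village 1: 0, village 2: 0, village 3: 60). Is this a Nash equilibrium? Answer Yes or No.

Total = 60 < 100: not provided.
Village 1 (pledges 0, payoff 0): pledging 70 → total 130, payoff 32. Profitable deviation.

No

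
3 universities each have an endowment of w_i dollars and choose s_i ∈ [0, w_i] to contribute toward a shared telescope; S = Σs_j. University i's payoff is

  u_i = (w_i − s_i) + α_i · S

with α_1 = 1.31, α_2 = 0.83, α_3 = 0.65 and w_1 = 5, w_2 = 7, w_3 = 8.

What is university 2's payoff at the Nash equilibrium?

11.15

∂u_i/∂s_i = α_i − 1, so university i contributes w_i if α_i > 1, else 0.
α_i > 1 for i ∈ {1}; NE contributions (5, 0, 0), S = 5.
u_2 = (7 − 0) + 0.83·5 = 11.15.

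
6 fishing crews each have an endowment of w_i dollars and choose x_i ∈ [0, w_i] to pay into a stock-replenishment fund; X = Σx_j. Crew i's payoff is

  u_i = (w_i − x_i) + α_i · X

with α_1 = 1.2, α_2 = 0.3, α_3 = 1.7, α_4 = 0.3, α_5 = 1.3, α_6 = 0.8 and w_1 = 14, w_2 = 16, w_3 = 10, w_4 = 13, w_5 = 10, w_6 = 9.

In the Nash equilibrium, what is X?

34

∂u_i/∂x_i = α_i − 1, so crew i contributes w_i if α_i > 1, else 0.
α_i > 1 for i ∈ {1, 3, 5}; NE contributions (14, 0, 10, 0, 10, 0), X = 34.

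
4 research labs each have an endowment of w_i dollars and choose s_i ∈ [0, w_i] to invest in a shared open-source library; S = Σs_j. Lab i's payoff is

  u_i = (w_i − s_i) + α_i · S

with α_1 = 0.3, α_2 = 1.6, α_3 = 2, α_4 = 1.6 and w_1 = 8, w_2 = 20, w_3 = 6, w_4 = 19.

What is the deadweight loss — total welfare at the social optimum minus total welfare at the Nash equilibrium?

36

∂u_i/∂s_i = α_i − 1, so lab i contributes w_i if α_i > 1, else 0.
α_i > 1 for i ∈ {2, 3, 4}; NE contributions (0, 20, 6, 19), S = 45.
W^NE = Σw_i − S^NE + (Σα_i)·S^NE = 53 + 4.5·45 = 255.5.
Planner: ∂(Σu_j)/∂s_i = Σα_j − 1 = 4.5 > 0, so everyone contributes w_i; S^SO = 53, W^SO = 53 + 4.5·53 = 291.5.
Deadweight loss = 36.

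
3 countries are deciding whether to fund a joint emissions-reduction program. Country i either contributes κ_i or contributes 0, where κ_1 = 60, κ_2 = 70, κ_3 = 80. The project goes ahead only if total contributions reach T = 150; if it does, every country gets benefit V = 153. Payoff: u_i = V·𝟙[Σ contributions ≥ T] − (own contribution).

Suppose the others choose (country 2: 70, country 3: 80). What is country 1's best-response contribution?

Others' total = 150 ≥ 150; contributing adds cost 60 for no extra benefit.
Best response: 0.

0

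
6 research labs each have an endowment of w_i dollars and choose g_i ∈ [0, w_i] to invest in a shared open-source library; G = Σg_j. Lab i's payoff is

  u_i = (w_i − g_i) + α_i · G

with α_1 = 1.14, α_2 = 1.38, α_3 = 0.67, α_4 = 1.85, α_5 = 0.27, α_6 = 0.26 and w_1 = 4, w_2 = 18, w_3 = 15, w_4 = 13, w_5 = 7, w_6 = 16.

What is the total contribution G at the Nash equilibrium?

35

∂u_i/∂g_i = α_i − 1, so lab i contributes w_i if α_i > 1, else 0.
α_i > 1 for i ∈ {1, 2, 4}; NE contributions (4, 18, 0, 13, 0, 0), G = 35.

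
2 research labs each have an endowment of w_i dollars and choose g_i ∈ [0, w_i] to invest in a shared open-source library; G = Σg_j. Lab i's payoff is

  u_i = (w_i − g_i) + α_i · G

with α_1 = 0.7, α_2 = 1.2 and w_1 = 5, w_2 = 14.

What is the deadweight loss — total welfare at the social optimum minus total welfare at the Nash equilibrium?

∂u_i/∂g_i = α_i − 1, so lab i contributes w_i if α_i > 1, else 0.
α_i > 1 for i ∈ {2}; NE contributions (0, 14), G = 14.
W^NE = Σw_i − G^NE + (Σα_i)·G^NE = 19 + 0.9·14 = 31.6.
Planner: ∂(Σu_j)/∂g_i = Σα_j − 1 = 0.9 > 0, so everyone contributes w_i; G^SO = 19, W^SO = 19 + 0.9·19 = 36.1.
Deadweight loss = 4.5.

4.5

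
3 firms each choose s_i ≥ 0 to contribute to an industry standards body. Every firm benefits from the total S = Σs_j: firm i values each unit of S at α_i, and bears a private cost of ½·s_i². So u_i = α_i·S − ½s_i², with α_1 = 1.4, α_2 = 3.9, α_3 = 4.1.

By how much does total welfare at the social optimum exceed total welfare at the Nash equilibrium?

61.17

Firm i's FOC: ∂u_i/∂s_i = α_i − s_i = 0, so s_i* = α_i.
NE contributions = (1.4, 3.9, 4.1); S = 9.4.
W^NE = (Σα)·S − ½Σα_i² = 9.4² − ½·33.98 = 71.37.
Planner sets s_i = Σα_j = 9.4 for every i, so S^SO = 3·9.4 = 28.2.
W^SO = (Σα)·S^SO − ½·3·(Σα)² = (3/2)·9.4² = 132.54.
Deadweight loss = W^SO − W^NE = 61.17.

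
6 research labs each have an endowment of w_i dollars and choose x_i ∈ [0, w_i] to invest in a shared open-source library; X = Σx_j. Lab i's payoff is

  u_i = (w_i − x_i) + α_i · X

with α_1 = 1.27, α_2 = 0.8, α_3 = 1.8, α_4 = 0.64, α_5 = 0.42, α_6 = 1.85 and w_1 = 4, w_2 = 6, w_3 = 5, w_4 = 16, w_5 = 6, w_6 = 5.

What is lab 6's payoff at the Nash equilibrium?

∂u_i/∂x_i = α_i − 1, so lab i contributes w_i if α_i > 1, else 0.
α_i > 1 for i ∈ {1, 3, 6}; NE contributions (4, 0, 5, 0, 0, 5), X = 14.
u_6 = (5 − 5) + 1.85·14 = 25.9.

25.9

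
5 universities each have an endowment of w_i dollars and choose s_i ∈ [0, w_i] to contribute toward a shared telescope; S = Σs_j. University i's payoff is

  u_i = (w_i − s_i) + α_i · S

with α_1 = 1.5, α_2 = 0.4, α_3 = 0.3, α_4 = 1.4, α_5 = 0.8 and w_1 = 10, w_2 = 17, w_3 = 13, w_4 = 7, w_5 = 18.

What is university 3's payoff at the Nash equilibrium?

18.1

∂u_i/∂s_i = α_i − 1, so university i contributes w_i if α_i > 1, else 0.
α_i > 1 for i ∈ {1, 4}; NE contributions (10, 0, 0, 7, 0), S = 17.
u_3 = (13 − 0) + 0.3·17 = 18.1.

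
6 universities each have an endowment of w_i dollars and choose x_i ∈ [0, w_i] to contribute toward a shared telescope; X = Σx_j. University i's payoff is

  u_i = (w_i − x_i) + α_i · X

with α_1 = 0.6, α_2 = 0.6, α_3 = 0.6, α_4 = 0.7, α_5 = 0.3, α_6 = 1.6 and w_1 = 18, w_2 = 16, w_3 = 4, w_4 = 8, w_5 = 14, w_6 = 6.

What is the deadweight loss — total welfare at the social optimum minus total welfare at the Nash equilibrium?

∂u_i/∂x_i = α_i − 1, so university i contributes w_i if α_i > 1, else 0.
α_i > 1 for i ∈ {6}; NE contributions (0, 0, 0, 0, 0, 6), X = 6.
W^NE = Σw_i − X^NE + (Σα_i)·X^NE = 66 + 3.4·6 = 86.4.
Planner: ∂(Σu_j)/∂x_i = Σα_j − 1 = 3.4 > 0, so everyone contributes w_i; X^SO = 66, W^SO = 66 + 3.4·66 = 290.4.
Deadweight loss = 204.

204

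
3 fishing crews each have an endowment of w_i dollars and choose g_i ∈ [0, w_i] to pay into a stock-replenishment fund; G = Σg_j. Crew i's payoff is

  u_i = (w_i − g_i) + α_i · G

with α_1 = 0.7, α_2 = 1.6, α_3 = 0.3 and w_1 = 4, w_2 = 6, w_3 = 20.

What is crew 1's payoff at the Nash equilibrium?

8.2

∂u_i/∂g_i = α_i − 1, so crew i contributes w_i if α_i > 1, else 0.
α_i > 1 for i ∈ {2}; NE contributions (0, 6, 0), G = 6.
u_1 = (4 − 0) + 0.7·6 = 8.2.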